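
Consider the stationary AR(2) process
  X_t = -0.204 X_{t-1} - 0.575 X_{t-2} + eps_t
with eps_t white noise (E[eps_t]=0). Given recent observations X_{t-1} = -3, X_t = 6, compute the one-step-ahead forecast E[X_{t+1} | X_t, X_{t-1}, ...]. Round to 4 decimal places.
E[X_{t+1} \mid \mathcal F_t] = 0.5010

For an AR(p) model X_t = c + sum_i phi_i X_{t-i} + eps_t, the
one-step-ahead conditional mean is
  E[X_{t+1} | X_t, ...] = c + sum_i phi_i X_{t+1-i}.
Substitute known values:
  E[X_{t+1} | ...] = (-0.204) * (6) + (-0.575) * (-3)
                   = 0.5010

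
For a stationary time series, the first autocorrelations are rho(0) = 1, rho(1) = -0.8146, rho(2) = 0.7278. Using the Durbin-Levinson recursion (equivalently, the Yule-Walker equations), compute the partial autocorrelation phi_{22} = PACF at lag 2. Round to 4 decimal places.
\phi_{22} = 0.1909

The PACF at lag k is phi_{kk}, the last component of the solution
to the Yule-Walker system G_k phi = r_k where
  (G_k)_{ij} = rho(|i - j|), (r_k)_i = rho(i), i,j = 1..k.
Equivalently, Durbin-Levinson gives phi_{kk} iteratively:
  phi_{11} = rho(1)
  phi_{kk} = [rho(k) - sum_{j=1..k-1} phi_{k-1,j} rho(k-j)]
            / [1 - sum_{j=1..k-1} phi_{k-1,j} rho(j)],
  phi_{k,j} = phi_{k-1,j} - phi_{kk} phi_{k-1,k-j},  j = 1..k-1.
Step k = 1:
  phi_11 = rho(1) = -0.8146.
Step k = 2:
  phi_22 = [rho(2) - phi_11 rho(1)] / [1 - phi_11 rho(1)] = [0.7278 - (-0.8146)(-0.8146)] / [1 - (-0.8146)(-0.8146)]
         = 0.06422684 / 0.33642684 = 0.1909.
Therefore phi_{22} = 0.1909.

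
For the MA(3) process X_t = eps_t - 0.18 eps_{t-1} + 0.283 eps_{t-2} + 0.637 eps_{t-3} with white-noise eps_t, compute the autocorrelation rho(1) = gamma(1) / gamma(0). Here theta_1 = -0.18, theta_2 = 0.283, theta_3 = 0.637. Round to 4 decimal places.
\rho(1) = -0.0334

For an MA(q) process with theta_0 = 1, the autocovariance is
  gamma(k) = sigma^2 * sum_{i=0..q-k} theta_i * theta_{i+k},
and rho(k) = gamma(k) / gamma(0). Sigma^2 cancels.
  numerator   = (1)*(-0.18) + (-0.18)*(0.283) + (0.283)*(0.637) = -0.050669.
  denominator = (1)^2 + (-0.18)^2 + (0.283)^2 + (0.637)^2 = 1.518258.
  rho(1) = -0.050669 / 1.518258 = -0.0334.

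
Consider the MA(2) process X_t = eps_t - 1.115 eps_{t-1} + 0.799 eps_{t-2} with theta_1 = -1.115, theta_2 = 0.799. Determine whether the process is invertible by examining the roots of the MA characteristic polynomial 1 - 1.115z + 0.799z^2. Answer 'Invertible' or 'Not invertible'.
\text{Invertible}

The MA(q) characteristic polynomial is P(z) = 1 - 1.115z + 0.799z^2.
Invertibility requires all roots to lie outside the unit circle, i.e. |z| > 1 for every root.
Set 1 + (-1.115) z + (0.799) z^2 = 0, i.e. a z^2 + b z + c = 0 with a = 0.799, b = -1.115, c = 1.
Discriminant D = b^2 - 4ac = (-1.115)^2 - 4*(0.799)*1 = 1.243225 - (3.196) = -1.952775.
D < 0, so the roots are the complex-conjugate pair z = (-b +/- i sqrt(-D)) / (2a) = 0.6977 +/- 0.8745i.
For a conjugate pair |z|^2 = z * conj(z) = (product of roots) = c/a = 1/(0.799) = 1.251564, so |z| = sqrt(1.251564) = 1.1187 for both roots.
Moduli of all roots: 1.1187, 1.1187.
All moduli strictly greater than 1? Yes.
Verdict: Invertible.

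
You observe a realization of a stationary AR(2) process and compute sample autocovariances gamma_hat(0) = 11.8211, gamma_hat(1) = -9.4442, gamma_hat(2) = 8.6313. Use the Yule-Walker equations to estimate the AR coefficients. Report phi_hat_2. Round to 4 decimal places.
\hat\phi_{2} = 0.2540

The Yule-Walker equations for an AR(p) process read, in matrix form,
  Gamma_p phi = r_p,   with   (Gamma_p)_{ij} = gamma(|i - j|),
                       (r_p)_i = gamma(i),   i,j = 1..p.
Substitute the sample gammas (Toeplitz matrix and right-hand side of size 2):
  Gamma_p = [[11.8211, -9.4442], [-9.4442, 11.8211]]
  r_p     = [-9.4442, 8.6313]
Written out:
  11.8211 phi_1 - 9.4442 phi_2 = -9.4442
  -9.4442 phi_1 + 11.8211 phi_2 = 8.6313
Solve by Cramer's rule:
  det = gamma(0)^2 - gamma(1)^2 = (11.8211)^2 - (-9.4442)^2 = 139.73840521 - 89.19291364 = 50.54549157
  phi_hat_1 = [gamma(1) gamma(0) - gamma(1) gamma(2)] / det = [(-9.4442)(11.8211) - (-9.4442)(8.6313)] / 50.54549157 = -30.12510916 / 50.54549157 = -0.596
  phi_hat_2 = [gamma(0) gamma(2) - gamma(1)^2] / det = [(11.8211)(8.6313) - (-9.4442)^2] / 50.54549157 = 12.83854679 / 50.54549157 = 0.254
So phi_hat = [-0.5960, 0.2540].
Therefore phi_hat_2 = 0.2540.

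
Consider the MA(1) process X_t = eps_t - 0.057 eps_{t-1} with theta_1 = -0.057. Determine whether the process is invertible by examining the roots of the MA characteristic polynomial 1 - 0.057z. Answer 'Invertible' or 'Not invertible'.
\text{Invertible}

The MA(q) characteristic polynomial is P(z) = 1 - 0.057z.
Invertibility requires all roots to lie outside the unit circle, i.e. |z| > 1 for every root.
This is linear in z: 1 + (-0.057) z = 0  =>  z = -1/(-0.057) = 17.54386,  |z| = 17.54386.
Moduli of all roots: 17.5439.
All moduli strictly greater than 1? Yes.
Verdict: Invertible.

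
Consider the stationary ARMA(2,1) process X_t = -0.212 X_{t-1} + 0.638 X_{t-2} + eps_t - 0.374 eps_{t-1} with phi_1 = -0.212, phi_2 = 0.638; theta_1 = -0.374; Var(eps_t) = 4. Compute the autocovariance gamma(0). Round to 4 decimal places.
\gamma(0) = 16.2009

Multiply the model equation by X_{t-k} and take expectations. With theta_0 = psi_0 = 1 and psi_j the MA(infinity) weights, this gives
  gamma(k) - sum_i phi_i gamma(k-i) = c_k,
  c_k = sigma^2 * sum_{j=k..q} theta_j psi_{j-k}   (c_k = 0 for k > q),
using gamma(-m) = gamma(m).
psi-weights needed (psi_j = theta_j + sum_i phi_i psi_{j-i}):
  psi_1 = theta_1 + phi_1 = -0.374 + (-0.212) = -0.586
Right-hand sides:
  c_0 = sigma^2 (1 + theta_1 psi_1) = 4 * (1 + (-0.374)(-0.586)) = 4 * 1.219164 = 4.876656
  c_1 = sigma^2 theta_1 = 4 * (-0.374) = -1.496
  c_2 = 0
Equations for k = 0, 1, 2 (AR order 2, c_2 = 0):
  (E0) gamma(0) = phi_1 gamma(1) + phi_2 gamma(2) + c_0
  (E1) gamma(1) = phi_1 gamma(0) + phi_2 gamma(1) + c_1
  (E2) gamma(2) = phi_1 gamma(1) + phi_2 gamma(0)
From (E1): gamma(1) = A gamma(0) + B with
  A = phi_1 / (1 - phi_2) = -0.212 / 0.362 = -0.585635,   B = c_1 / (1 - phi_2) = -1.496 / 0.362 = -4.132597.
Insert (E2) into (E0): gamma(0) (1 - phi_2^2) = phi_1 (1 + phi_2) gamma(1) + c_0.
  phi_1 (1 + phi_2) = (-0.212)(1.638) = -0.347256,   1 - phi_2^2 = 0.592956.
Replace gamma(1) by A gamma(0) + B and collect gamma(0):
  gamma(0) [0.592956 - (-0.347256)(-0.585635)] = (-0.347256)(-4.132597) + 4.876656
  gamma(0) * 0.389591 = 6.311725
  gamma(0) = 6.311725 / 0.389591 = 16.200917.
Therefore gamma(0) = 16.2009 (to 4 decimal places).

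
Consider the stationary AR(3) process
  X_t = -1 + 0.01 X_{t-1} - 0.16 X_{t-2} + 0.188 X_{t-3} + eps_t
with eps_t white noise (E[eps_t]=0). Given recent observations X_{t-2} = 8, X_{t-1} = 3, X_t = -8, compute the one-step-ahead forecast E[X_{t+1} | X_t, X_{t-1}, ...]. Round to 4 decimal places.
E[X_{t+1} \mid \mathcal F_t] = -0.0560

For an AR(p) model X_t = c + sum_i phi_i X_{t-i} + eps_t, the
one-step-ahead conditional mean is
  E[X_{t+1} | X_t, ...] = c + sum_i phi_i X_{t+1-i}.
Substitute known values:
  E[X_{t+1} | ...] = -1 + (0.01) * (-8) + (-0.16) * (3) + (0.188) * (8)
                   = -0.0560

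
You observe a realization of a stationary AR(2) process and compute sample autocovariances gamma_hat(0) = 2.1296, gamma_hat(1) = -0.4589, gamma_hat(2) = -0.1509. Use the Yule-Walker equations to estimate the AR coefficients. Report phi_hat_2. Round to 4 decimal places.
\hat\phi_{2} = -0.1230

The Yule-Walker equations for an AR(p) process read, in matrix form,
  Gamma_p phi = r_p,   with   (Gamma_p)_{ij} = gamma(|i - j|),
                       (r_p)_i = gamma(i),   i,j = 1..p.
Substitute the sample gammas (Toeplitz matrix and right-hand side of size 2):
  Gamma_p = [[2.1296, -0.4589], [-0.4589, 2.1296]]
  r_p     = [-0.4589, -0.1509]
Written out:
  2.1296 phi_1 - 0.4589 phi_2 = -0.4589
  -0.4589 phi_1 + 2.1296 phi_2 = -0.1509
Solve by Cramer's rule:
  det = gamma(0)^2 - gamma(1)^2 = (2.1296)^2 - (-0.4589)^2 = 4.53519616 - 0.21058921 = 4.32460695
  phi_hat_1 = [gamma(1) gamma(0) - gamma(1) gamma(2)] / det = [(-0.4589)(2.1296) - (-0.4589)(-0.1509)] / 4.32460695 = -1.04652145 / 4.32460695 = -0.242
  phi_hat_2 = [gamma(0) gamma(2) - gamma(1)^2] / det = [(2.1296)(-0.1509) - (-0.4589)^2] / 4.32460695 = -0.53194585 / 4.32460695 = -0.123
So phi_hat = [-0.2420, -0.1230].
Therefore phi_hat_2 = -0.1230.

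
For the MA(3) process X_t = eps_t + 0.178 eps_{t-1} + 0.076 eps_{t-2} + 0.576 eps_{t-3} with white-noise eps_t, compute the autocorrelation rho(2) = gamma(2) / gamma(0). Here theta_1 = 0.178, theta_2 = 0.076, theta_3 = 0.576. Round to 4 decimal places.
\rho(2) = 0.1304

For an MA(q) process with theta_0 = 1, the autocovariance is
  gamma(k) = sigma^2 * sum_{i=0..q-k} theta_i * theta_{i+k},
and rho(k) = gamma(k) / gamma(0). Sigma^2 cancels.
  numerator   = (1)*(0.076) + (0.178)*(0.576) = 0.178528.
  denominator = (1)^2 + (0.178)^2 + (0.076)^2 + (0.576)^2 = 1.369236.
  rho(2) = 0.178528 / 1.369236 = 0.1304.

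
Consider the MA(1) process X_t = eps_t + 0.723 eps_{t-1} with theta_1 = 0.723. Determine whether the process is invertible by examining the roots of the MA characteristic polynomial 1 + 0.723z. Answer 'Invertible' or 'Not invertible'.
\text{Invertible}

The MA(q) characteristic polynomial is P(z) = 1 + 0.723z.
Invertibility requires all roots to lie outside the unit circle, i.e. |z| > 1 for every root.
This is linear in z: 1 + (0.723) z = 0  =>  z = -1/(0.723) = -1.383126,  |z| = 1.383126.
Moduli of all roots: 1.3831.
All moduli strictly greater than 1? Yes.
Verdict: Invertible.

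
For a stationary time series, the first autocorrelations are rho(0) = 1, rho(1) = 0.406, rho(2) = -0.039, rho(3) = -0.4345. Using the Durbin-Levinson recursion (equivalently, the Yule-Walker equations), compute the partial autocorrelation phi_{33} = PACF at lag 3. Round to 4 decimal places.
\phi_{33} = -0.4020

The PACF at lag k is phi_{kk}, the last component of the solution
to the Yule-Walker system G_k phi = r_k where
  (G_k)_{ij} = rho(|i - j|), (r_k)_i = rho(i), i,j = 1..k.
Equivalently, Durbin-Levinson gives phi_{kk} iteratively:
  phi_{11} = rho(1)
  phi_{kk} = [rho(k) - sum_{j=1..k-1} phi_{k-1,j} rho(k-j)]
            / [1 - sum_{j=1..k-1} phi_{k-1,j} rho(j)],
  phi_{k,j} = phi_{k-1,j} - phi_{kk} phi_{k-1,k-j},  j = 1..k-1.
Step k = 1:
  phi_11 = rho(1) = 0.406.
Step k = 2:
  phi_22 = [rho(2) - phi_11 rho(1)] / [1 - phi_11 rho(1)] = [-0.039 - (0.406)(0.406)] / [1 - (0.406)(0.406)]
         = -0.203836 / 0.835164 = -0.244067.
  Update: phi_21 = phi_11 - phi_22 phi_11 = 0.406 - (-0.244067)(0.406) = 0.505091.
Step k = 3:
  phi_33 = [rho(3) - phi_21 rho(2) - phi_22 rho(1)] / [1 - phi_21 rho(1) - phi_22 rho(2)]
    numerator   = -0.4345 - (0.505091)(-0.039) - (-0.244067)(0.406) = -0.31571023
    denominator = 1 - (0.505091)(0.406) - (-0.244067)(-0.039) = 0.78541435
  phi_33 = -0.31571023 / 0.78541435 = -0.402.
Therefore phi_{33} = -0.4020.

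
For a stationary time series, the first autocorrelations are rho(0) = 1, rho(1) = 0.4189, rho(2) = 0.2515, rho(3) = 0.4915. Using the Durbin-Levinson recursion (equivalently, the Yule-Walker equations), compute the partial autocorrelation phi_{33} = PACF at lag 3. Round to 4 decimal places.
\phi_{33} = 0.4370

The PACF at lag k is phi_{kk}, the last component of the solution
to the Yule-Walker system G_k phi = r_k where
  (G_k)_{ij} = rho(|i - j|), (r_k)_i = rho(i), i,j = 1..k.
Equivalently, Durbin-Levinson gives phi_{kk} iteratively:
  phi_{11} = rho(1)
  phi_{kk} = [rho(k) - sum_{j=1..k-1} phi_{k-1,j} rho(k-j)]
            / [1 - sum_{j=1..k-1} phi_{k-1,j} rho(j)],
  phi_{k,j} = phi_{k-1,j} - phi_{kk} phi_{k-1,k-j},  j = 1..k-1.
Step k = 1:
  phi_11 = rho(1) = 0.4189.
Step k = 2:
  phi_22 = [rho(2) - phi_11 rho(1)] / [1 - phi_11 rho(1)] = [0.2515 - (0.4189)(0.4189)] / [1 - (0.4189)(0.4189)]
         = 0.07602279 / 0.82452279 = 0.092202.
  Update: phi_21 = phi_11 - phi_22 phi_11 = 0.4189 - (0.092202)(0.4189) = 0.380277.
Step k = 3:
  phi_33 = [rho(3) - phi_21 rho(2) - phi_22 rho(1)] / [1 - phi_21 rho(1) - phi_22 rho(2)]
    numerator   = 0.4915 - (0.380277)(0.2515) - (0.092202)(0.4189) = 0.35723697
    denominator = 1 - (0.380277)(0.4189) - (0.092202)(0.2515) = 0.81751332
  phi_33 = 0.35723697 / 0.81751332 = 0.437.
Therefore phi_{33} = 0.4370.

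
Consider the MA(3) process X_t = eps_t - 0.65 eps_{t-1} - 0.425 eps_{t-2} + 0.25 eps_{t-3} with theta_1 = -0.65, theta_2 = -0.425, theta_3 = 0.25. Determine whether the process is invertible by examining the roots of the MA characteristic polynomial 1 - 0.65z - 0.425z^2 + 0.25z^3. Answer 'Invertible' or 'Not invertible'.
\text{Invertible}

The MA(q) characteristic polynomial is P(z) = 1 - 0.65z - 0.425z^2 + 0.25z^3.
Invertibility requires all roots to lie outside the unit circle, i.e. |z| > 1 for every root.
Degree 3: look for a simple real root z0 first, then factor out (1 - z/z0) and solve the remaining quadratic.
Testing z0 = 2: P(2) = 1 + (-0.65)(2) + (-0.425)(2)^2 + (0.25)(2)^3
  = 1 + (-1.3) + (-1.7) + (2) = 0.  So z_0 = 2 is a root, |z_0| = 2.
Divide out the factor (1 - 0.5 z) = (1 - z/z0) (since 1/z0 = 0.5):
  P(z) = (1 - 0.5 z)(1 + (-0.15) z + (-0.5) z^2)
  [check: z-coef -0.15 - (0.5) = -0.65; z^2-coef -0.5 - (0.5)(-0.15) = -0.425; z^3-coef -(0.5)(-0.5) = 0.25.]
Remaining roots from the quadratic factor 1 + (-0.15) z + (-0.5) z^2:
  Set 1 + (-0.15) z + (-0.5) z^2 = 0, i.e. a z^2 + b z + c = 0 with a = -0.5, b = -0.15, c = 1.
  Discriminant D = b^2 - 4ac = (-0.15)^2 - 4*(-0.5)*1 = 0.0225 - (-2) = 2.0225.
  D >= 0, so the roots are real: z = (-b +/- sqrt(D)) / (2a) = (0.15 +/- 1.422146) / (-1).
    z_1 = (0.15 + 1.422146) / (-1) = -1.5721,   |z_1| = 1.5721.
    z_2 = (0.15 - 1.422146) / (-1) = 1.2721,   |z_2| = 1.2721.
Moduli of all roots: 2.0000, 1.5721, 1.2721.
All moduli strictly greater than 1? Yes.
Verdict: Invertible.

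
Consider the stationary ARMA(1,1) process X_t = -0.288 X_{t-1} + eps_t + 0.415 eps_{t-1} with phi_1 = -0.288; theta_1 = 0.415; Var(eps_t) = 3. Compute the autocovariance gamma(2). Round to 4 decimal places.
\gamma(2) = -0.1054

Multiply the model equation by X_{t-k} and take expectations. With theta_0 = psi_0 = 1 and psi_j the MA(infinity) weights, this gives
  gamma(k) - sum_i phi_i gamma(k-i) = c_k,
  c_k = sigma^2 * sum_{j=k..q} theta_j psi_{j-k}   (c_k = 0 for k > q),
using gamma(-m) = gamma(m).
psi-weights needed (psi_j = theta_j + sum_i phi_i psi_{j-i}):
  psi_1 = theta_1 + phi_1 = 0.415 + (-0.288) = 0.127
Right-hand sides:
  c_0 = sigma^2 (1 + theta_1 psi_1) = 3 * (1 + (0.415)(0.127)) = 3 * 1.052705 = 3.158115
  c_1 = sigma^2 theta_1 = 3 * (0.415) = 1.245
  c_2 = 0
Equations for k = 0 and k = 1 (AR order 1):
  gamma(0) = phi_1 gamma(1) + c_0
  gamma(1) = phi_1 gamma(0) + c_1
Substituting the second into the first: gamma(0) (1 - phi_1^2) = c_0 + phi_1 c_1, so
  gamma(0) = (c_0 + phi_1 c_1) / (1 - phi_1^2) = (3.158115 + (-0.288)(1.245)) / (1 - (-0.288)^2) = 2.799555 / 0.917056 = 3.052763.
  gamma(1) = phi_1 gamma(0) + c_1 = (-0.288)(3.052763) + (1.245) = 0.365804.
For k = 2 (> q): gamma(2) = phi_1 gamma(1) = (-0.288)(0.365804) = -0.105352.
Therefore gamma(2) = -0.1054 (to 4 decimal places).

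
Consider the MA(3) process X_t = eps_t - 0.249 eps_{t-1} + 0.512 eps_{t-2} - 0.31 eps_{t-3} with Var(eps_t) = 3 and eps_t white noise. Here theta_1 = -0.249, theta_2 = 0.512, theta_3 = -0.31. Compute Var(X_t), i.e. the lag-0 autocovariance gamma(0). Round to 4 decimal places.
\gamma(0) = 4.2607

For an MA(q) process X_t = eps_t + sum_i theta_i eps_{t-i} with
Var(eps_t) = sigma^2, the variance is
  gamma(0) = sigma^2 * (1 + sum_i theta_i^2).
  sum_i theta_i^2 = (-0.249)^2 + (0.512)^2 + (-0.31)^2 = 0.062001 + 0.262144 + 0.0961 = 0.420245.
  gamma(0) = 3 * (1 + 0.420245) = 3 * 1.420245 = 4.260735, which rounds to 4.2607.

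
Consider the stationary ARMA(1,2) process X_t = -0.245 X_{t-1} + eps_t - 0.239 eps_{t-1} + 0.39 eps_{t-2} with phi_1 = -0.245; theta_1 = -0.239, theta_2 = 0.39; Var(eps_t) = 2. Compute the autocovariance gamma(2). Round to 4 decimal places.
\gamma(2) = 1.1708

Multiply the model equation by X_{t-k} and take expectations. With theta_0 = psi_0 = 1 and psi_j the MA(infinity) weights, this gives
  gamma(k) - sum_i phi_i gamma(k-i) = c_k,
  c_k = sigma^2 * sum_{j=k..q} theta_j psi_{j-k}   (c_k = 0 for k > q),
using gamma(-m) = gamma(m).
psi-weights needed (psi_j = theta_j + sum_i phi_i psi_{j-i}):
  psi_1 = theta_1 + phi_1 = -0.239 + (-0.245) = -0.484
  psi_2 = theta_2 + phi_1 psi_1 = 0.39 + (-0.245)(-0.484) = 0.50858
Right-hand sides:
  c_0 = sigma^2 (1 + theta_1 psi_1 + theta_2 psi_2) = 2 * (1 + (-0.239)(-0.484) + (0.39)(0.50858)) = 2 * 1.314022 = 2.628044
  c_1 = sigma^2 (theta_1 + theta_2 psi_1) = 2 * (-0.239 + (0.39)(-0.484)) = -0.85552
  c_2 = sigma^2 theta_2 = 2 * (0.39) = 0.78
Equations for k = 0 and k = 1 (AR order 1):
  gamma(0) = phi_1 gamma(1) + c_0
  gamma(1) = phi_1 gamma(0) + c_1
Substituting the second into the first: gamma(0) (1 - phi_1^2) = c_0 + phi_1 c_1, so
  gamma(0) = (c_0 + phi_1 c_1) / (1 - phi_1^2) = (2.628044 + (-0.245)(-0.85552)) / (1 - (-0.245)^2) = 2.837647 / 0.939975 = 3.018853.
  gamma(1) = phi_1 gamma(0) + c_1 = (-0.245)(3.018853) + (-0.85552) = -1.595139.
For k = 2: gamma(2) = phi_1 gamma(1) + c_2
  = (-0.245)(-1.595139) + (0.78) = 1.170809.
Therefore gamma(2) = 1.1708 (to 4 decimal places).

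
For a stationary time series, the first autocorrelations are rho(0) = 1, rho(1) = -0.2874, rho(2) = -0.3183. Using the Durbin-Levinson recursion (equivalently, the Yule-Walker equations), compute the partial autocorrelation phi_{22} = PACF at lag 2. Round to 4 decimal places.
\phi_{22} = -0.4370

The PACF at lag k is phi_{kk}, the last component of the solution
to the Yule-Walker system G_k phi = r_k where
  (G_k)_{ij} = rho(|i - j|), (r_k)_i = rho(i), i,j = 1..k.
Equivalently, Durbin-Levinson gives phi_{kk} iteratively:
  phi_{11} = rho(1)
  phi_{kk} = [rho(k) - sum_{j=1..k-1} phi_{k-1,j} rho(k-j)]
            / [1 - sum_{j=1..k-1} phi_{k-1,j} rho(j)],
  phi_{k,j} = phi_{k-1,j} - phi_{kk} phi_{k-1,k-j},  j = 1..k-1.
Step k = 1:
  phi_11 = rho(1) = -0.2874.
Step k = 2:
  phi_22 = [rho(2) - phi_11 rho(1)] / [1 - phi_11 rho(1)] = [-0.3183 - (-0.2874)(-0.2874)] / [1 - (-0.2874)(-0.2874)]
         = -0.40089876 / 0.91740124 = -0.437.
Therefore phi_{22} = -0.4370.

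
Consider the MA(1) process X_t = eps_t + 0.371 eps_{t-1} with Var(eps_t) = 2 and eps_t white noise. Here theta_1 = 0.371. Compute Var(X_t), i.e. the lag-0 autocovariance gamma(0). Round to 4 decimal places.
\gamma(0) = 2.2753

For an MA(q) process X_t = eps_t + sum_i theta_i eps_{t-i} with
Var(eps_t) = sigma^2, the variance is
  gamma(0) = sigma^2 * (1 + sum_i theta_i^2).
  sum_i theta_i^2 = (0.371)^2 = 0.137641.
  gamma(0) = 2 * (1 + 0.137641) = 2 * 1.137641 = 2.275282, which rounds to 2.2753.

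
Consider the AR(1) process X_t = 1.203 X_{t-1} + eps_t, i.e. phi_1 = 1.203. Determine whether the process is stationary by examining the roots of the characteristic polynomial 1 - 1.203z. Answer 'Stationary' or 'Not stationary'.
\text{Not stationary}

The AR(p) characteristic polynomial is P(z) = 1 - 1.203z.
Stationarity requires all roots to lie outside the unit circle, i.e. |z| > 1 for every root.
This is linear in z: 1 + (-1.203) z = 0  =>  z = -1/(-1.203) = 0.831255,  |z| = 0.831255.
Moduli of all roots: 0.8313.
All moduli strictly greater than 1? No.
Verdict: Not stationary.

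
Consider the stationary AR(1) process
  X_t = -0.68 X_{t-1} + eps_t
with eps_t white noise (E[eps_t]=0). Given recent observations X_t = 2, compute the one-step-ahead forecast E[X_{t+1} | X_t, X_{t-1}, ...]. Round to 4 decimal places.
E[X_{t+1} \mid \mathcal F_t] = -1.3600

For an AR(p) model X_t = c + sum_i phi_i X_{t-i} + eps_t, the
one-step-ahead conditional mean is
  E[X_{t+1} | X_t, ...] = c + sum_i phi_i X_{t+1-i}.
Substitute known values:
  E[X_{t+1} | ...] = (-0.68) * (2)
                   = -1.3600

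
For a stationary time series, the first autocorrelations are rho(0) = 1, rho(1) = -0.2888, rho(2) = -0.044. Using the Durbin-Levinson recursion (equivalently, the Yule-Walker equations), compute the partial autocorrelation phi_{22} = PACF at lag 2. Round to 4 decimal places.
\phi_{22} = -0.1390

The PACF at lag k is phi_{kk}, the last component of the solution
to the Yule-Walker system G_k phi = r_k where
  (G_k)_{ij} = rho(|i - j|), (r_k)_i = rho(i), i,j = 1..k.
Equivalently, Durbin-Levinson gives phi_{kk} iteratively:
  phi_{11} = rho(1)
  phi_{kk} = [rho(k) - sum_{j=1..k-1} phi_{k-1,j} rho(k-j)]
            / [1 - sum_{j=1..k-1} phi_{k-1,j} rho(j)],
  phi_{k,j} = phi_{k-1,j} - phi_{kk} phi_{k-1,k-j},  j = 1..k-1.
Step k = 1:
  phi_11 = rho(1) = -0.2888.
Step k = 2:
  phi_22 = [rho(2) - phi_11 rho(1)] / [1 - phi_11 rho(1)] = [-0.044 - (-0.2888)(-0.2888)] / [1 - (-0.2888)(-0.2888)]
         = -0.12740544 / 0.91659456 = -0.139.
Therefore phi_{22} = -0.1390.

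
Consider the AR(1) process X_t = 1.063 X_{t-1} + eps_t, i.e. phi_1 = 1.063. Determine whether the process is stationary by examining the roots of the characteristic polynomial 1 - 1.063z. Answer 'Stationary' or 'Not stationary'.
\text{Not stationary}

The AR(p) characteristic polynomial is P(z) = 1 - 1.063z.
Stationarity requires all roots to lie outside the unit circle, i.e. |z| > 1 for every root.
This is linear in z: 1 + (-1.063) z = 0  =>  z = -1/(-1.063) = 0.940734,  |z| = 0.940734.
Moduli of all roots: 0.9407.
All moduli strictly greater than 1? No.
Verdict: Not stationary.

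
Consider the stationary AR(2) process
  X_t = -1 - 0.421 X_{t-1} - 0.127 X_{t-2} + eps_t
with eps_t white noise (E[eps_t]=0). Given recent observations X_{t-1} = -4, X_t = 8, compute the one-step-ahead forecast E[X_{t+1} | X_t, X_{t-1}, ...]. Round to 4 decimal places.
E[X_{t+1} \mid \mathcal F_t] = -3.8600

For an AR(p) model X_t = c + sum_i phi_i X_{t-i} + eps_t, the
one-step-ahead conditional mean is
  E[X_{t+1} | X_t, ...] = c + sum_i phi_i X_{t+1-i}.
Substitute known values:
  E[X_{t+1} | ...] = -1 + (-0.421) * (8) + (-0.127) * (-4)
                   = -3.8600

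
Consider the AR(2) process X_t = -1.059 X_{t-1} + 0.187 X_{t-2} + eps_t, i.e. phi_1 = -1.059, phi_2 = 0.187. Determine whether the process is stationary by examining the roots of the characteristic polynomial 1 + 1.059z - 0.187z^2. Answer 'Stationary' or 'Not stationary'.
\text{Not stationary}

The AR(p) characteristic polynomial is P(z) = 1 + 1.059z - 0.187z^2.
Stationarity requires all roots to lie outside the unit circle, i.e. |z| > 1 for every root.
Set 1 + (1.059) z + (-0.187) z^2 = 0, i.e. a z^2 + b z + c = 0 with a = -0.187, b = 1.059, c = 1.
Discriminant D = b^2 - 4ac = (1.059)^2 - 4*(-0.187)*1 = 1.121481 - (-0.748) = 1.869481.
D >= 0, so the roots are real: z = (-b +/- sqrt(D)) / (2a) = (-1.059 +/- 1.36729) / (-0.374).
  z_1 = (-1.059 + 1.36729) / (-0.374) = -0.8243,   |z_1| = 0.8243.
  z_2 = (-1.059 - 1.36729) / (-0.374) = 6.4874,   |z_2| = 6.4874.
Moduli of all roots: 0.8243, 6.4874.
All moduli strictly greater than 1? No.
Verdict: Not stationary.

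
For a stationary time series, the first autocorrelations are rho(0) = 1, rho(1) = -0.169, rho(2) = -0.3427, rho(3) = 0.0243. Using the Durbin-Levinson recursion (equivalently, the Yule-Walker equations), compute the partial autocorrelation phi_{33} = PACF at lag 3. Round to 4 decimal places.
\phi_{33} = -0.1451

The PACF at lag k is phi_{kk}, the last component of the solution
to the Yule-Walker system G_k phi = r_k where
  (G_k)_{ij} = rho(|i - j|), (r_k)_i = rho(i), i,j = 1..k.
Equivalently, Durbin-Levinson gives phi_{kk} iteratively:
  phi_{11} = rho(1)
  phi_{kk} = [rho(k) - sum_{j=1..k-1} phi_{k-1,j} rho(k-j)]
            / [1 - sum_{j=1..k-1} phi_{k-1,j} rho(j)],
  phi_{k,j} = phi_{k-1,j} - phi_{kk} phi_{k-1,k-j},  j = 1..k-1.
Step k = 1:
  phi_11 = rho(1) = -0.169.
Step k = 2:
  phi_22 = [rho(2) - phi_11 rho(1)] / [1 - phi_11 rho(1)] = [-0.3427 - (-0.169)(-0.169)] / [1 - (-0.169)(-0.169)]
         = -0.371261 / 0.971439 = -0.382176.
  Update: phi_21 = phi_11 - phi_22 phi_11 = -0.169 - (-0.382176)(-0.169) = -0.233588.
Step k = 3:
  phi_33 = [rho(3) - phi_21 rho(2) - phi_22 rho(1)] / [1 - phi_21 rho(1) - phi_22 rho(2)]
    numerator   = 0.0243 - (-0.233588)(-0.3427) - (-0.382176)(-0.169) = -0.12033834
    denominator = 1 - (-0.233588)(-0.169) - (-0.382176)(-0.3427) = 0.82955183
  phi_33 = -0.12033834 / 0.82955183 = -0.1451.
Therefore phi_{33} = -0.1451.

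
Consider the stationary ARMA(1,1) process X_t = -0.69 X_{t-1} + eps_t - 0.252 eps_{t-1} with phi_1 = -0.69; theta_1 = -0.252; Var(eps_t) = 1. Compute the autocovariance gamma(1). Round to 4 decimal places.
\gamma(1) = -2.1107

Multiply the model equation by X_{t-k} and take expectations. With theta_0 = psi_0 = 1 and psi_j the MA(infinity) weights, this gives
  gamma(k) - sum_i phi_i gamma(k-i) = c_k,
  c_k = sigma^2 * sum_{j=k..q} theta_j psi_{j-k}   (c_k = 0 for k > q),
using gamma(-m) = gamma(m).
psi-weights needed (psi_j = theta_j + sum_i phi_i psi_{j-i}):
  psi_1 = theta_1 + phi_1 = -0.252 + (-0.69) = -0.942
Right-hand sides:
  c_0 = sigma^2 (1 + theta_1 psi_1) = 1 * (1 + (-0.252)(-0.942)) = 1 * 1.237384 = 1.237384
  c_1 = sigma^2 theta_1 = 1 * (-0.252) = -0.252
  c_2 = 0
Equations for k = 0 and k = 1 (AR order 1):
  gamma(0) = phi_1 gamma(1) + c_0
  gamma(1) = phi_1 gamma(0) + c_1
Substituting the second into the first: gamma(0) (1 - phi_1^2) = c_0 + phi_1 c_1, so
  gamma(0) = (c_0 + phi_1 c_1) / (1 - phi_1^2) = (1.237384 + (-0.69)(-0.252)) / (1 - (-0.69)^2) = 1.411264 / 0.5239 = 2.693766.
  gamma(1) = phi_1 gamma(0) + c_1 = (-0.69)(2.693766) + (-0.252) = -2.110699.
Therefore gamma(1) = -2.1107 (to 4 decimal places).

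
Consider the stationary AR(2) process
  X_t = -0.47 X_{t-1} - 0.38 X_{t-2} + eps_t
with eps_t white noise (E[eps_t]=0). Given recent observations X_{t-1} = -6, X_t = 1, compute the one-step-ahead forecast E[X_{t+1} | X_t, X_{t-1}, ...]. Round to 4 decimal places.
E[X_{t+1} \mid \mathcal F_t] = 1.8100

For an AR(p) model X_t = c + sum_i phi_i X_{t-i} + eps_t, the
one-step-ahead conditional mean is
  E[X_{t+1} | X_t, ...] = c + sum_i phi_i X_{t+1-i}.
Substitute known values:
  E[X_{t+1} | ...] = (-0.47) * (1) + (-0.38) * (-6)
                   = 1.8100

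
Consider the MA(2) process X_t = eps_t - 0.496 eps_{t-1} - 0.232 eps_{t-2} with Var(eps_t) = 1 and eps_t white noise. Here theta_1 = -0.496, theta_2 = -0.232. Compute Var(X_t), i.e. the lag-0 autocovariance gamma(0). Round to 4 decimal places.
\gamma(0) = 1.2998

For an MA(q) process X_t = eps_t + sum_i theta_i eps_{t-i} with
Var(eps_t) = sigma^2, the variance is
  gamma(0) = sigma^2 * (1 + sum_i theta_i^2).
  sum_i theta_i^2 = (-0.496)^2 + (-0.232)^2 = 0.246016 + 0.053824 = 0.29984.
  gamma(0) = 1 * (1 + 0.29984) = 1 * 1.29984 = 1.29984, which rounds to 1.2998.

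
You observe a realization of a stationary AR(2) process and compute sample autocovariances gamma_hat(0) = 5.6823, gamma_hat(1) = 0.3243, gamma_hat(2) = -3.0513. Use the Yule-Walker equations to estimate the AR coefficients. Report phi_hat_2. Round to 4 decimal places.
\hat\phi_{2} = -0.5420

The Yule-Walker equations for an AR(p) process read, in matrix form,
  Gamma_p phi = r_p,   with   (Gamma_p)_{ij} = gamma(|i - j|),
                       (r_p)_i = gamma(i),   i,j = 1..p.
Substitute the sample gammas (Toeplitz matrix and right-hand side of size 2):
  Gamma_p = [[5.6823, 0.3243], [0.3243, 5.6823]]
  r_p     = [0.3243, -3.0513]
Written out:
  5.6823 phi_1 + 0.3243 phi_2 = 0.3243
  0.3243 phi_1 + 5.6823 phi_2 = -3.0513
Solve by Cramer's rule:
  det = gamma(0)^2 - gamma(1)^2 = (5.6823)^2 - (0.3243)^2 = 32.28853329 - 0.10517049 = 32.1833628
  phi_hat_1 = [gamma(1) gamma(0) - gamma(1) gamma(2)] / det = [(0.3243)(5.6823) - (0.3243)(-3.0513)] / 32.1833628 = 2.83230648 / 32.1833628 = 0.088
  phi_hat_2 = [gamma(0) gamma(2) - gamma(1)^2] / det = [(5.6823)(-3.0513) - (0.3243)^2] / 32.1833628 = -17.44357248 / 32.1833628 = -0.542
So phi_hat = [0.0880, -0.5420].
Therefore phi_hat_2 = -0.5420.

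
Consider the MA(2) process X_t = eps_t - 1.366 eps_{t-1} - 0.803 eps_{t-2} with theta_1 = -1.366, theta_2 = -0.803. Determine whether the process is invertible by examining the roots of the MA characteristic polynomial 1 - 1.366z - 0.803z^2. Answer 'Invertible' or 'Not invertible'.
\text{Not invertible}

The MA(q) characteristic polynomial is P(z) = 1 - 1.366z - 0.803z^2.
Invertibility requires all roots to lie outside the unit circle, i.e. |z| > 1 for every root.
Set 1 + (-1.366) z + (-0.803) z^2 = 0, i.e. a z^2 + b z + c = 0 with a = -0.803, b = -1.366, c = 1.
Discriminant D = b^2 - 4ac = (-1.366)^2 - 4*(-0.803)*1 = 1.865956 - (-3.212) = 5.077956.
D >= 0, so the roots are real: z = (-b +/- sqrt(D)) / (2a) = (1.366 +/- 2.253432) / (-1.606).
  z_1 = (1.366 + 2.253432) / (-1.606) = -2.2537,   |z_1| = 2.2537.
  z_2 = (1.366 - 2.253432) / (-1.606) = 0.5526,   |z_2| = 0.5526.
Moduli of all roots: 2.2537, 0.5526.
All moduli strictly greater than 1? No.
Verdict: Not invertible.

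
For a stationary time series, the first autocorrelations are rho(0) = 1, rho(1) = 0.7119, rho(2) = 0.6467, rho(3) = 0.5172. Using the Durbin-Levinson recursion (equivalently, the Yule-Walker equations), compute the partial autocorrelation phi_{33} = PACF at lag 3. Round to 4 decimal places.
\phi_{33} = -0.0320

The PACF at lag k is phi_{kk}, the last component of the solution
to the Yule-Walker system G_k phi = r_k where
  (G_k)_{ij} = rho(|i - j|), (r_k)_i = rho(i), i,j = 1..k.
Equivalently, Durbin-Levinson gives phi_{kk} iteratively:
  phi_{11} = rho(1)
  phi_{kk} = [rho(k) - sum_{j=1..k-1} phi_{k-1,j} rho(k-j)]
            / [1 - sum_{j=1..k-1} phi_{k-1,j} rho(j)],
  phi_{k,j} = phi_{k-1,j} - phi_{kk} phi_{k-1,k-j},  j = 1..k-1.
Step k = 1:
  phi_11 = rho(1) = 0.7119.
Step k = 2:
  phi_22 = [rho(2) - phi_11 rho(1)] / [1 - phi_11 rho(1)] = [0.6467 - (0.7119)(0.7119)] / [1 - (0.7119)(0.7119)]
         = 0.13989839 / 0.49319839 = 0.283655.
  Update: phi_21 = phi_11 - phi_22 phi_11 = 0.7119 - (0.283655)(0.7119) = 0.509966.
Step k = 3:
  phi_33 = [rho(3) - phi_21 rho(2) - phi_22 rho(1)] / [1 - phi_21 rho(1) - phi_22 rho(2)]
    numerator   = 0.5172 - (0.509966)(0.6467) - (0.283655)(0.7119) = -0.01452911
    denominator = 1 - (0.509966)(0.7119) - (0.283655)(0.6467) = 0.45351546
  phi_33 = -0.01452911 / 0.45351546 = -0.032.
Therefore phi_{33} = -0.0320.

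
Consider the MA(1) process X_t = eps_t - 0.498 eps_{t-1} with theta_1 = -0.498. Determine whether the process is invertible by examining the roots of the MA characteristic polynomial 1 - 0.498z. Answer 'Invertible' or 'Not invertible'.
\text{Invertible}

The MA(q) characteristic polynomial is P(z) = 1 - 0.498z.
Invertibility requires all roots to lie outside the unit circle, i.e. |z| > 1 for every root.
This is linear in z: 1 + (-0.498) z = 0  =>  z = -1/(-0.498) = 2.008032,  |z| = 2.008032.
Moduli of all roots: 2.0080.
All moduli strictly greater than 1? Yes.
Verdict: Invertible.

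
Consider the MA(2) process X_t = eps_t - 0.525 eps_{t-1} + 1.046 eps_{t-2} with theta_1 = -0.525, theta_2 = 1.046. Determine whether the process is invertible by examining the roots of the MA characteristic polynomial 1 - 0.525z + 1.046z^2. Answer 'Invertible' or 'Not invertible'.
\text{Not invertible}

The MA(q) characteristic polynomial is P(z) = 1 - 0.525z + 1.046z^2.
Invertibility requires all roots to lie outside the unit circle, i.e. |z| > 1 for every root.
Set 1 + (-0.525) z + (1.046) z^2 = 0, i.e. a z^2 + b z + c = 0 with a = 1.046, b = -0.525, c = 1.
Discriminant D = b^2 - 4ac = (-0.525)^2 - 4*(1.046)*1 = 0.275625 - (4.184) = -3.908375.
D < 0, so the roots are the complex-conjugate pair z = (-b +/- i sqrt(-D)) / (2a) = 0.251 +/- 0.945i.
For a conjugate pair |z|^2 = z * conj(z) = (product of roots) = c/a = 1/(1.046) = 0.956023, so |z| = sqrt(0.956023) = 0.9778 for both roots.
Moduli of all roots: 0.9778, 0.9778.
All moduli strictly greater than 1? No.
Verdict: Not invertible.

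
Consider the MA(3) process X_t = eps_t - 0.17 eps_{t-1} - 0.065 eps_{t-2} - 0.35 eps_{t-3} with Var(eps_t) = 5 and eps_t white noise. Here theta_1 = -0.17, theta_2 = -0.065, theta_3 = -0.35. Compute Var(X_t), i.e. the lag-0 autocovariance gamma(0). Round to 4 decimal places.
\gamma(0) = 5.7781

For an MA(q) process X_t = eps_t + sum_i theta_i eps_{t-i} with
Var(eps_t) = sigma^2, the variance is
  gamma(0) = sigma^2 * (1 + sum_i theta_i^2).
  sum_i theta_i^2 = (-0.17)^2 + (-0.065)^2 + (-0.35)^2 = 0.0289 + 0.004225 + 0.1225 = 0.155625.
  gamma(0) = 5 * (1 + 0.155625) = 5 * 1.155625 = 5.778125, which rounds to 5.7781.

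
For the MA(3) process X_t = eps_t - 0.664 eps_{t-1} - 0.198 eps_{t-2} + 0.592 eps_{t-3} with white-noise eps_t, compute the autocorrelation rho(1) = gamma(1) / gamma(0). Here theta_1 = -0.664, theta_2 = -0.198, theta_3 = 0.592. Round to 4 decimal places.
\rho(1) = -0.3549

For an MA(q) process with theta_0 = 1, the autocovariance is
  gamma(k) = sigma^2 * sum_{i=0..q-k} theta_i * theta_{i+k},
and rho(k) = gamma(k) / gamma(0). Sigma^2 cancels.
  numerator   = (1)*(-0.664) + (-0.664)*(-0.198) + (-0.198)*(0.592) = -0.649744.
  denominator = (1)^2 + (-0.664)^2 + (-0.198)^2 + (0.592)^2 = 1.830564.
  rho(1) = -0.649744 / 1.830564 = -0.3549.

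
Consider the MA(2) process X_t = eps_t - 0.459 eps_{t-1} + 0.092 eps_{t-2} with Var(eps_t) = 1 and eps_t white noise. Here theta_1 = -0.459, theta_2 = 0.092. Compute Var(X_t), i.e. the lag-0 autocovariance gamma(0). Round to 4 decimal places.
\gamma(0) = 1.2191

For an MA(q) process X_t = eps_t + sum_i theta_i eps_{t-i} with
Var(eps_t) = sigma^2, the variance is
  gamma(0) = sigma^2 * (1 + sum_i theta_i^2).
  sum_i theta_i^2 = (-0.459)^2 + (0.092)^2 = 0.210681 + 0.008464 = 0.219145.
  gamma(0) = 1 * (1 + 0.219145) = 1 * 1.219145 = 1.219145, which rounds to 1.2191.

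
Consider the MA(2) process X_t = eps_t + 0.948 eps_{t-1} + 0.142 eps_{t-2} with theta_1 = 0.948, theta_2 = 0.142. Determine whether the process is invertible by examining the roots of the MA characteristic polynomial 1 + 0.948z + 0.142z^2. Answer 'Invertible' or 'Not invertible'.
\text{Invertible}

The MA(q) characteristic polynomial is P(z) = 1 + 0.948z + 0.142z^2.
Invertibility requires all roots to lie outside the unit circle, i.e. |z| > 1 for every root.
Set 1 + (0.948) z + (0.142) z^2 = 0, i.e. a z^2 + b z + c = 0 with a = 0.142, b = 0.948, c = 1.
Discriminant D = b^2 - 4ac = (0.948)^2 - 4*(0.142)*1 = 0.898704 - (0.568) = 0.330704.
D >= 0, so the roots are real: z = (-b +/- sqrt(D)) / (2a) = (-0.948 +/- 0.575069) / (0.284).
  z_1 = (-0.948 + 0.575069) / (0.284) = -1.3131,   |z_1| = 1.3131.
  z_2 = (-0.948 - 0.575069) / (0.284) = -5.3629,   |z_2| = 5.3629.
Moduli of all roots: 1.3131, 5.3629.
All moduli strictly greater than 1? Yes.
Verdict: Invertible.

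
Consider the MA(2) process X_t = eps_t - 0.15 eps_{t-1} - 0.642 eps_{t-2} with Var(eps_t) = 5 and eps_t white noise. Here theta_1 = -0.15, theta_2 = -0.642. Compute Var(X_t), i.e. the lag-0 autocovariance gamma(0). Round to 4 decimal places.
\gamma(0) = 7.1733

For an MA(q) process X_t = eps_t + sum_i theta_i eps_{t-i} with
Var(eps_t) = sigma^2, the variance is
  gamma(0) = sigma^2 * (1 + sum_i theta_i^2).
  sum_i theta_i^2 = (-0.15)^2 + (-0.642)^2 = 0.0225 + 0.412164 = 0.434664.
  gamma(0) = 5 * (1 + 0.434664) = 5 * 1.434664 = 7.17332, which rounds to 7.1733.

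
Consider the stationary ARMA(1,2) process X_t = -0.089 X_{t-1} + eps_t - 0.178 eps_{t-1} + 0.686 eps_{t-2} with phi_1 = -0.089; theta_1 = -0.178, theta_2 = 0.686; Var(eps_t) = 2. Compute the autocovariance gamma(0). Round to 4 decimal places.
\gamma(0) = 3.1581

Multiply the model equation by X_{t-k} and take expectations. With theta_0 = psi_0 = 1 and psi_j the MA(infinity) weights, this gives
  gamma(k) - sum_i phi_i gamma(k-i) = c_k,
  c_k = sigma^2 * sum_{j=k..q} theta_j psi_{j-k}   (c_k = 0 for k > q),
using gamma(-m) = gamma(m).
psi-weights needed (psi_j = theta_j + sum_i phi_i psi_{j-i}):
  psi_1 = theta_1 + phi_1 = -0.178 + (-0.089) = -0.267
  psi_2 = theta_2 + phi_1 psi_1 = 0.686 + (-0.089)(-0.267) = 0.709763
Right-hand sides:
  c_0 = sigma^2 (1 + theta_1 psi_1 + theta_2 psi_2) = 2 * (1 + (-0.178)(-0.267) + (0.686)(0.709763)) = 2 * 1.534423 = 3.068847
  c_1 = sigma^2 (theta_1 + theta_2 psi_1) = 2 * (-0.178 + (0.686)(-0.267)) = -0.722324
  c_2 = sigma^2 theta_2 = 2 * (0.686) = 1.372
Equations for k = 0 and k = 1 (AR order 1):
  gamma(0) = phi_1 gamma(1) + c_0
  gamma(1) = phi_1 gamma(0) + c_1
Substituting the second into the first: gamma(0) (1 - phi_1^2) = c_0 + phi_1 c_1, so
  gamma(0) = (c_0 + phi_1 c_1) / (1 - phi_1^2) = (3.068847 + (-0.089)(-0.722324)) / (1 - (-0.089)^2) = 3.133134 / 0.992079 = 3.158149.
Therefore gamma(0) = 3.1581 (to 4 decimal places).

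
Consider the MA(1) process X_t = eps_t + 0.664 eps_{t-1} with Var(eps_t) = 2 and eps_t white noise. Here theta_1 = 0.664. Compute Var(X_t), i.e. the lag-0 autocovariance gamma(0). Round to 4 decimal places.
\gamma(0) = 2.8818

For an MA(q) process X_t = eps_t + sum_i theta_i eps_{t-i} with
Var(eps_t) = sigma^2, the variance is
  gamma(0) = sigma^2 * (1 + sum_i theta_i^2).
  sum_i theta_i^2 = (0.664)^2 = 0.440896.
  gamma(0) = 2 * (1 + 0.440896) = 2 * 1.440896 = 2.881792, which rounds to 2.8818.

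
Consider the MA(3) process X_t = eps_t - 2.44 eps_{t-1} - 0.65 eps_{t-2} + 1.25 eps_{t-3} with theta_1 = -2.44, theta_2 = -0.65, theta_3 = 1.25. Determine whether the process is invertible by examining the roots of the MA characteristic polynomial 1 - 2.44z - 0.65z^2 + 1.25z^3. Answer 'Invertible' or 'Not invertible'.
\text{Not invertible}

The MA(q) characteristic polynomial is P(z) = 1 - 2.44z - 0.65z^2 + 1.25z^3.
Invertibility requires all roots to lie outside the unit circle, i.e. |z| > 1 for every root.
Degree 3: look for a simple real root z0 first, then factor out (1 - z/z0) and solve the remaining quadratic.
Testing z0 = 0.4: P(0.4) = 1 + (-2.44)(0.4) + (-0.65)(0.4)^2 + (1.25)(0.4)^3
  = 1 + (-0.976) + (-0.104) + (0.08) = 0.  So z_0 = 0.4 is a root, |z_0| = 0.4.
Divide out the factor (1 - 2.5 z) = (1 - z/z0) (since 1/z0 = 2.5):
  P(z) = (1 - 2.5 z)(1 + (0.06) z + (-0.5) z^2)
  [check: z-coef 0.06 - (2.5) = -2.44; z^2-coef -0.5 - (2.5)(0.06) = -0.65; z^3-coef -(2.5)(-0.5) = 1.25.]
Remaining roots from the quadratic factor 1 + (0.06) z + (-0.5) z^2:
  Set 1 + (0.06) z + (-0.5) z^2 = 0, i.e. a z^2 + b z + c = 0 with a = -0.5, b = 0.06, c = 1.
  Discriminant D = b^2 - 4ac = (0.06)^2 - 4*(-0.5)*1 = 0.0036 - (-2) = 2.0036.
  D >= 0, so the roots are real: z = (-b +/- sqrt(D)) / (2a) = (-0.06 +/- 1.415486) / (-1).
    z_1 = (-0.06 + 1.415486) / (-1) = -1.3555,   |z_1| = 1.3555.
    z_2 = (-0.06 - 1.415486) / (-1) = 1.4755,   |z_2| = 1.4755.
Moduli of all roots: 0.4000, 1.3555, 1.4755.
All moduli strictly greater than 1? No.
Verdict: Not invertible.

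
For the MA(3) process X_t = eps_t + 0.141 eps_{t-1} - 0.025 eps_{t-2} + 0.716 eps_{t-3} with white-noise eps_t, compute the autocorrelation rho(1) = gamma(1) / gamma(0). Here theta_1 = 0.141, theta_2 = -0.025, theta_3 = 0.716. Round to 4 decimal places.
\rho(1) = 0.0780

For an MA(q) process with theta_0 = 1, the autocovariance is
  gamma(k) = sigma^2 * sum_{i=0..q-k} theta_i * theta_{i+k},
and rho(k) = gamma(k) / gamma(0). Sigma^2 cancels.
  numerator   = (1)*(0.141) + (0.141)*(-0.025) + (-0.025)*(0.716) = 0.119575.
  denominator = (1)^2 + (0.141)^2 + (-0.025)^2 + (0.716)^2 = 1.533162.
  rho(1) = 0.119575 / 1.533162 = 0.0780.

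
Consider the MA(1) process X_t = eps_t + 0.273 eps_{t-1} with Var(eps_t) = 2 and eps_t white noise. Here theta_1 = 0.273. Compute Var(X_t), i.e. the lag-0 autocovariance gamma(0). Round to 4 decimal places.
\gamma(0) = 2.1491

For an MA(q) process X_t = eps_t + sum_i theta_i eps_{t-i} with
Var(eps_t) = sigma^2, the variance is
  gamma(0) = sigma^2 * (1 + sum_i theta_i^2).
  sum_i theta_i^2 = (0.273)^2 = 0.074529.
  gamma(0) = 2 * (1 + 0.074529) = 2 * 1.074529 = 2.149058, which rounds to 2.1491.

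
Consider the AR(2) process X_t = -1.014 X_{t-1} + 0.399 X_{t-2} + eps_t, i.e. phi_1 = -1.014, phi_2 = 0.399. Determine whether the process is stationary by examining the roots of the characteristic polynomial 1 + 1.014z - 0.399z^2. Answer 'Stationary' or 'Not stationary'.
\text{Not stationary}

The AR(p) characteristic polynomial is P(z) = 1 + 1.014z - 0.399z^2.
Stationarity requires all roots to lie outside the unit circle, i.e. |z| > 1 for every root.
Set 1 + (1.014) z + (-0.399) z^2 = 0, i.e. a z^2 + b z + c = 0 with a = -0.399, b = 1.014, c = 1.
Discriminant D = b^2 - 4ac = (1.014)^2 - 4*(-0.399)*1 = 1.028196 - (-1.596) = 2.624196.
D >= 0, so the roots are real: z = (-b +/- sqrt(D)) / (2a) = (-1.014 +/- 1.619937) / (-0.798).
  z_1 = (-1.014 + 1.619937) / (-0.798) = -0.7593,   |z_1| = 0.7593.
  z_2 = (-1.014 - 1.619937) / (-0.798) = 3.3007,   |z_2| = 3.3007.
Moduli of all roots: 0.7593, 3.3007.
All moduli strictly greater than 1? No.
Verdict: Not stationary.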